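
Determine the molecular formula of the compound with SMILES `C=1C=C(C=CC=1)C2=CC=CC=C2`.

Heavy atoms from the SMILES: 12 C.
Implicit hydrogens by atom environment:
  10 × C (aromatic): 1 H each → 10
  2 × C (aromatic): no H
  Total hydrogens = 10.
Molecular formula: C12H10

C12H10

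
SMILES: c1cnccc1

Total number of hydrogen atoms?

Hydrogens are implicit in SMILES; fill each atom to its normal valence:
  5 × C (aromatic): 1 H each → 5
  1 × N (aromatic): no H
  Total hydrogens = 5.

5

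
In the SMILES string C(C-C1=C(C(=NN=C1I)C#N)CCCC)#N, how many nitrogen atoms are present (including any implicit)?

4

The symbol for nitrogen appears 4 times in the SMILES.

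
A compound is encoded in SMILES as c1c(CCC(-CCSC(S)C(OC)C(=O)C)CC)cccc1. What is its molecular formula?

C18H28O2S2

Heavy atoms from the SMILES: 18 C, 2 O, 2 S.
Implicit hydrogens by atom environment:
  5 × C: 2 H each → 10
  5 × C (aromatic): 1 H each → 5
  3 × C: 3 H each → 9
  3 × C: 1 H each → 3
  2 × O: no H
  1 × C: no H
  1 × C (aromatic): no H
  1 × S: 1 H
  1 × S: no H
  Total hydrogens = 28.
Molecular formula: C18H28O2S2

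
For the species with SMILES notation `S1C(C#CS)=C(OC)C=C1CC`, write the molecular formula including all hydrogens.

Heavy atoms from the SMILES: 9 C, 1 O, 2 S.
Implicit hydrogens by atom environment:
  3 × C (aromatic): no H
  2 × C: 3 H each → 6
  2 × C: no H
  1 × C: 2 H
  1 × C (aromatic): 1 H
  1 × O: no H
  1 × S: 1 H
  1 × S (aromatic): no H
  Total hydrogens = 10.
Molecular formula: C9H10OS2

C9H10OS2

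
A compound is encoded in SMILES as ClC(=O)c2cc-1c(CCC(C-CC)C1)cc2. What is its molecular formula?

Heavy atoms from the SMILES: 14 C, 1 Cl, 1 O.
Implicit hydrogens by atom environment:
  5 × C: 2 H each → 10
  3 × C (aromatic): 1 H each → 3
  3 × C (aromatic): no H
  1 × C: 3 H
  1 × C: 1 H
  1 × C: no H
  1 × Cl: no H
  1 × O: no H
  Total hydrogens = 17.
Molecular formula: C14H17ClO

C14H17ClO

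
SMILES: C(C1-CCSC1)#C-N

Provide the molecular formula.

C6H9NS

Heavy atoms from the SMILES: 6 C, 1 N, 1 S.
Implicit hydrogens by atom environment:
  3 × C: 2 H each → 6
  2 × C: no H
  1 × C: 1 H
  1 × N: 2 H
  1 × S: no H
  Total hydrogens = 9.
Molecular formula: C6H9NS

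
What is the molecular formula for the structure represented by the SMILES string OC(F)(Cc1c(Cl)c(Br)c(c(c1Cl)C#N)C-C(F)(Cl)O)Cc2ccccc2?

C18H13BrCl3F2NO2

Heavy atoms from the SMILES: 1 Br, 18 C, 3 Cl, 2 F, 1 N, 2 O.
Implicit hydrogens by atom environment:
  7 × C (aromatic): no H
  5 × C (aromatic): 1 H each → 5
  3 × C: 2 H each → 6
  3 × C: no H
  3 × Cl: no H
  2 × F: no H
  2 × O: 1 H each → 2
  1 × Br: no H
  1 × N: no H
  Total hydrogens = 13.
Molecular formula: C18H13BrCl3F2NO2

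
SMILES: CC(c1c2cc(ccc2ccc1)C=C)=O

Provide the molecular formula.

Heavy atoms from the SMILES: 14 C, 1 O.
Implicit hydrogens by atom environment:
  6 × C (aromatic): 1 H each → 6
  4 × C (aromatic): no H
  1 × C: 3 H
  1 × C: 2 H
  1 × C: 1 H
  1 × C: no H
  1 × O: no H
  Total hydrogens = 12.
Molecular formula: C14H12O

C14H12O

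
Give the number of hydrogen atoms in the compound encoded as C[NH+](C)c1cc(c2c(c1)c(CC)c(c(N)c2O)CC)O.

23

Hydrogens are implicit in SMILES; fill each atom to its normal valence:
  8 × C (aromatic): no H
  4 × C: 3 H each → 12
  2 × C: 2 H each → 4
  2 × C (aromatic): 1 H each → 2
  2 × O: 1 H each → 2
  1 × N: 2 H
  1 × N (charge +1): 1 H
  Total hydrogens = 23.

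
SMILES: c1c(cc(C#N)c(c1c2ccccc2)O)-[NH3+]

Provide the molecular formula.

C13H11N2O+

Heavy atoms from the SMILES: 13 C, 2 N, 1 O.
Implicit hydrogens by atom environment:
  7 × C (aromatic): 1 H each → 7
  5 × C (aromatic): no H
  1 × C: no H
  1 × N (charge +1): 3 H
  1 × N: no H
  1 × O: 1 H
  Total hydrogens = 11.
Net charge +1.
Molecular formula: C13H11N2O+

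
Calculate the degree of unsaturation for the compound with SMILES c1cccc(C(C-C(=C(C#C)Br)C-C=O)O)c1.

Molecular formula from the SMILES: C14H13BrO2.
DoU = (2C + 2 + N − H − X)/2 = (2·14 + 2 + 0 − 13 − 1)/2 = 16/2 = 8.
(Structurally: 1 ring(s) + 7 π bond(s) = 8.)

8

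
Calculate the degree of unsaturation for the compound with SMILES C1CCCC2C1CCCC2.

2

Molecular formula from the SMILES: C10H18.
DoU = (2C + 2 + N − H − X)/2 = (2·10 + 2 + 0 − 18 − 0)/2 = 4/2 = 2.
(Structurally: 2 ring(s) + 0 π bond(s) = 2.)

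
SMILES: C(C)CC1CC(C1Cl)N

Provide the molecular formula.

C7H14ClN

Heavy atoms from the SMILES: 7 C, 1 Cl, 1 N.
Implicit hydrogens by atom environment:
  3 × C: 2 H each → 6
  3 × C: 1 H each → 3
  1 × C: 3 H
  1 × Cl: no H
  1 × N: 2 H
  Total hydrogens = 14.
Molecular formula: C7H14ClN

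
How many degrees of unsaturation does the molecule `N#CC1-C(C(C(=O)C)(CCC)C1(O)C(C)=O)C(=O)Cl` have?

Molecular formula from the SMILES: C13H16ClNO4.
DoU = (2C + 2 + N − H − X)/2 = (2·13 + 2 + 1 − 16 − 1)/2 = 12/2 = 6.
(Structurally: 1 ring(s) + 5 π bond(s) = 6.)

6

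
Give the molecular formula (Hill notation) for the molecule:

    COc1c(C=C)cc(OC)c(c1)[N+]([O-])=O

Heavy atoms from the SMILES: 10 C, 1 N, 4 O.
Implicit hydrogens by atom environment:
  4 × C (aromatic): no H
  3 × O: no H
  2 × C: 3 H each → 6
  2 × C (aromatic): 1 H each → 2
  1 × C: 2 H
  1 × C: 1 H
  1 × N (charge +1): no H
  1 × O (charge -1): no H
  Total hydrogens = 11.
Molecular formula: C10H11NO4

C10H11NO4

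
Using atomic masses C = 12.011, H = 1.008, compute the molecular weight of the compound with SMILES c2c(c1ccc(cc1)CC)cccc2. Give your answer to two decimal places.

182.27

Molecular formula: C14H14.
M = 14×12.011 + 14×1.008 = 182.27 g/mol.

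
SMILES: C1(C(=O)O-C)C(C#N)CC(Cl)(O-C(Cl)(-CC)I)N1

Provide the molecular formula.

Heavy atoms from the SMILES: 10 C, 2 Cl, 1 I, 2 N, 3 O.
Implicit hydrogens by atom environment:
  4 × C: no H
  3 × O: no H
  2 × C: 3 H each → 6
  2 × C: 2 H each → 4
  2 × C: 1 H each → 2
  2 × Cl: no H
  1 × I: no H
  1 × N: 1 H
  1 × N: no H
  Total hydrogens = 13.
Molecular formula: C10H13Cl2IN2O3

C10H13Cl2IN2O3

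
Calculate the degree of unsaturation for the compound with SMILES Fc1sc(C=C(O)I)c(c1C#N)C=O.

7

Molecular formula from the SMILES: C8H3FINO2S.
DoU = (2C + 2 + N − H − X)/2 = (2·8 + 2 + 1 − 3 − 2)/2 = 14/2 = 7.
(Structurally: 1 ring(s) + 6 π bond(s) = 7.)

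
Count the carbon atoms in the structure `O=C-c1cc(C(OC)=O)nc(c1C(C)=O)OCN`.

11

The symbol for carbon appears 11 times in the SMILES. Lowercase c denotes aromatic carbon and counts toward C.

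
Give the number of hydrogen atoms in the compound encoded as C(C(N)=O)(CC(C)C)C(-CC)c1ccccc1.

23

Hydrogens are implicit in SMILES; fill each atom to its normal valence:
  5 × C (aromatic): 1 H each → 5
  3 × C: 3 H each → 9
  3 × C: 1 H each → 3
  2 × C: 2 H each → 4
  1 × C (aromatic): no H
  1 × C: no H
  1 × N: 2 H
  1 × O: no H
  Total hydrogens = 23.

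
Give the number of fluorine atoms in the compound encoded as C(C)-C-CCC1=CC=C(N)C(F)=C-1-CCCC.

1

The symbol for fluorine appears 1 time in the SMILES.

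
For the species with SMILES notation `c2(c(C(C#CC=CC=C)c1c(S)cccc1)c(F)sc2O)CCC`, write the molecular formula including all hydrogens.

Heavy atoms from the SMILES: 20 C, 1 F, 1 O, 2 S.
Implicit hydrogens by atom environment:
  6 × C (aromatic): no H
  4 × C: 1 H each → 4
  4 × C (aromatic): 1 H each → 4
  3 × C: 2 H each → 6
  2 × C: no H
  1 × C: 3 H
  1 × F: no H
  1 × O: 1 H
  1 × S: 1 H
  1 × S (aromatic): no H
  Total hydrogens = 19.
Molecular formula: C20H19FOS2

C20H19FOS2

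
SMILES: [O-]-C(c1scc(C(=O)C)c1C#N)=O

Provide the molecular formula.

C8H4NO3S-

Heavy atoms from the SMILES: 8 C, 1 N, 3 O, 1 S.
Implicit hydrogens by atom environment:
  3 × C (aromatic): no H
  3 × C: no H
  2 × O: no H
  1 × C: 3 H
  1 × C (aromatic): 1 H
  1 × N: no H
  1 × O (charge -1): no H
  1 × S (aromatic): no H
  Total hydrogens = 4.
Net charge -1.
Molecular formula: C8H4NO3S-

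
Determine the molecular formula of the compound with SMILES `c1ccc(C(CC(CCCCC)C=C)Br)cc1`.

C16H23Br

Heavy atoms from the SMILES: 1 Br, 16 C.
Implicit hydrogens by atom environment:
  6 × C: 2 H each → 12
  5 × C (aromatic): 1 H each → 5
  3 × C: 1 H each → 3
  1 × Br: no H
  1 × C: 3 H
  1 × C (aromatic): no H
  Total hydrogens = 23.
Molecular formula: C16H23Br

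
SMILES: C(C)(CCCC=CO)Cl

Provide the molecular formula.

C7H13ClO

Heavy atoms from the SMILES: 7 C, 1 Cl, 1 O.
Implicit hydrogens by atom environment:
  3 × C: 2 H each → 6
  3 × C: 1 H each → 3
  1 × C: 3 H
  1 × Cl: no H
  1 × O: 1 H
  Total hydrogens = 13.
Molecular formula: C7H13ClO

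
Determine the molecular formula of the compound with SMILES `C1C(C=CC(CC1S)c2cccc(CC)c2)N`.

C15H21NS

Heavy atoms from the SMILES: 15 C, 1 N, 1 S.
Implicit hydrogens by atom environment:
  5 × C: 1 H each → 5
  4 × C (aromatic): 1 H each → 4
  3 × C: 2 H each → 6
  2 × C (aromatic): no H
  1 × C: 3 H
  1 × N: 2 H
  1 × S: 1 H
  Total hydrogens = 21.
Molecular formula: C15H21NS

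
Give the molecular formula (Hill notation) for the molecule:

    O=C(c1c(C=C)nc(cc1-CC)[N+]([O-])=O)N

Heavy atoms from the SMILES: 10 C, 3 N, 3 O.
Implicit hydrogens by atom environment:
  4 × C (aromatic): no H
  2 × C: 2 H each → 4
  2 × O: no H
  1 × C: 3 H
  1 × C (aromatic): 1 H
  1 × C: 1 H
  1 × C: no H
  1 × N: 2 H
  1 × N (aromatic): no H
  1 × N (charge +1): no H
  1 × O (charge -1): no H
  Total hydrogens = 11.
Molecular formula: C10H11N3O3

C10H11N3O3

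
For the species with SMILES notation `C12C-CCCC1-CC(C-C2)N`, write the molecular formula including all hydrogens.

Heavy atoms from the SMILES: 10 C, 1 N.
Implicit hydrogens by atom environment:
  7 × C: 2 H each → 14
  3 × C: 1 H each → 3
  1 × N: 2 H
  Total hydrogens = 19.
Molecular formula: C10H19N

C10H19N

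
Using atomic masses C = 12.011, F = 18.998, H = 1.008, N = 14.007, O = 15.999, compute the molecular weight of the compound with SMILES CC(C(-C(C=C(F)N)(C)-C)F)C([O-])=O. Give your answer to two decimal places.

Molecular formula: C9H14F2NO2-.
M = 9×12.011 + 2×18.998 + 14×1.008 + 1×14.007 + 2×15.999 = 206.21 g/mol.

206.21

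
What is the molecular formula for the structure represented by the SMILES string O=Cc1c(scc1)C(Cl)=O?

Heavy atoms from the SMILES: 6 C, 1 Cl, 2 O, 1 S.
Implicit hydrogens by atom environment:
  2 × C (aromatic): 1 H each → 2
  2 × C (aromatic): no H
  2 × O: no H
  1 × C: 1 H
  1 × C: no H
  1 × Cl: no H
  1 × S (aromatic): no H
  Total hydrogens = 3.
Molecular formula: C6H3ClO2S

C6H3ClO2S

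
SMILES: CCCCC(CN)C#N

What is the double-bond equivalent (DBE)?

2

Molecular formula from the SMILES: C7H14N2.
DoU = (2C + 2 + N − H − X)/2 = (2·7 + 2 + 2 − 14 − 0)/2 = 4/2 = 2.
(Structurally: 0 ring(s) + 2 π bond(s) = 2.)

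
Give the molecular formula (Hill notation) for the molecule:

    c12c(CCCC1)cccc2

C10H12

Heavy atoms from the SMILES: 10 C.
Implicit hydrogens by atom environment:
  4 × C: 2 H each → 8
  4 × C (aromatic): 1 H each → 4
  2 × C (aromatic): no H
  Total hydrogens = 12.
Molecular formula: C10H12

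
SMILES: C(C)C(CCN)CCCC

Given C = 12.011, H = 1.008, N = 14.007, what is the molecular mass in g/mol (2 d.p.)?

Molecular formula: C9H21N.
M = 9×12.011 + 21×1.008 + 1×14.007 = 143.27 g/mol.

143.27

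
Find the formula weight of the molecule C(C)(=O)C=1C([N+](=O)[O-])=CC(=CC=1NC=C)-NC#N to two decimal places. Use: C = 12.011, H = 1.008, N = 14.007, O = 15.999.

246.23

Molecular formula: C11H10N4O3.
M = 11×12.011 + 10×1.008 + 4×14.007 + 3×15.999 = 246.23 g/mol.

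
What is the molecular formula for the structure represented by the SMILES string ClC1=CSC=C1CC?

C6H7ClS

Heavy atoms from the SMILES: 6 C, 1 Cl, 1 S.
Implicit hydrogens by atom environment:
  2 × C (aromatic): 1 H each → 2
  2 × C (aromatic): no H
  1 × C: 3 H
  1 × C: 2 H
  1 × Cl: no H
  1 × S (aromatic): no H
  Total hydrogens = 7.
Molecular formula: C6H7ClS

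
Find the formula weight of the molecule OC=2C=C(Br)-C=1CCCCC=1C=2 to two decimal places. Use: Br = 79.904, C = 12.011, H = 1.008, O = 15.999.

Molecular formula: C10H11BrO.
M = 1×79.904 + 10×12.011 + 11×1.008 + 1×15.999 = 227.10 g/mol.

227.10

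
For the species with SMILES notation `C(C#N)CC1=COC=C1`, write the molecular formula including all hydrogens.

Heavy atoms from the SMILES: 7 C, 1 N, 1 O.
Implicit hydrogens by atom environment:
  3 × C (aromatic): 1 H each → 3
  2 × C: 2 H each → 4
  1 × C (aromatic): no H
  1 × C: no H
  1 × N: no H
  1 × O (aromatic): no H
  Total hydrogens = 7.
Molecular formula: C7H7NO

C7H7NO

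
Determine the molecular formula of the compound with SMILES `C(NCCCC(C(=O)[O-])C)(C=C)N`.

Heavy atoms from the SMILES: 9 C, 2 N, 2 O.
Implicit hydrogens by atom environment:
  4 × C: 2 H each → 8
  3 × C: 1 H each → 3
  1 × C: 3 H
  1 × C: no H
  1 × N: 2 H
  1 × N: 1 H
  1 × O: no H
  1 × O (charge -1): no H
  Total hydrogens = 17.
Net charge -1.
Molecular formula: C9H17N2O2-

C9H17N2O2-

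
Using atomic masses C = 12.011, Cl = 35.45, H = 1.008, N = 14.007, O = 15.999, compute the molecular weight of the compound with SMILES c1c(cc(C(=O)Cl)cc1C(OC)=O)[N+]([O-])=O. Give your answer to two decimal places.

Molecular formula: C9H6ClNO5.
M = 9×12.011 + 1×35.45 + 6×1.008 + 1×14.007 + 5×15.999 = 243.60 g/mol.

243.60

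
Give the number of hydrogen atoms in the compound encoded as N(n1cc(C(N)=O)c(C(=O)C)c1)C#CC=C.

Hydrogens are implicit in SMILES; fill each atom to its normal valence:
  4 × C: no H
  2 × C (aromatic): 1 H each → 2
  2 × C (aromatic): no H
  2 × O: no H
  1 × C: 3 H
  1 × C: 2 H
  1 × C: 1 H
  1 × N: 2 H
  1 × N: 1 H
  1 × N (aromatic): no H
  Total hydrogens = 11.

11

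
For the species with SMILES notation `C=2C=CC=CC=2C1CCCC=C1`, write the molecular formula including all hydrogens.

Heavy atoms from the SMILES: 12 C.
Implicit hydrogens by atom environment:
  5 × C (aromatic): 1 H each → 5
  3 × C: 2 H each → 6
  3 × C: 1 H each → 3
  1 × C (aromatic): no H
  Total hydrogens = 14.
Molecular formula: C12H14

C12H14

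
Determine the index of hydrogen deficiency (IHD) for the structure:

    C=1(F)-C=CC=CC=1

4

Molecular formula from the SMILES: C6H5F.
DoU = (2C + 2 + N − H − X)/2 = (2·6 + 2 + 0 − 5 − 1)/2 = 8/2 = 4.
(Structurally: 1 ring(s) + 3 π bond(s) = 4.)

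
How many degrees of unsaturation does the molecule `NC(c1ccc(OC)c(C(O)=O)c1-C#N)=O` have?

Molecular formula from the SMILES: C10H8N2O4.
DoU = (2C + 2 + N − H − X)/2 = (2·10 + 2 + 2 − 8 − 0)/2 = 16/2 = 8.
(Structurally: 1 ring(s) + 7 π bond(s) = 8.)

8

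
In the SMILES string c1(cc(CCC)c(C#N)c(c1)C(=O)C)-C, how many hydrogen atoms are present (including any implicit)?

15

Hydrogens are implicit in SMILES; fill each atom to its normal valence:
  4 × C (aromatic): no H
  3 × C: 3 H each → 9
  2 × C: 2 H each → 4
  2 × C (aromatic): 1 H each → 2
  2 × C: no H
  1 × N: no H
  1 × O: no H
  Total hydrogens = 15.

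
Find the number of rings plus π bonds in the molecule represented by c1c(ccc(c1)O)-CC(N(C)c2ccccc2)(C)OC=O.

9

Molecular formula from the SMILES: C17H19NO3.
DoU = (2C + 2 + N − H − X)/2 = (2·17 + 2 + 1 − 19 − 0)/2 = 18/2 = 9.
(Structurally: 2 ring(s) + 7 π bond(s) = 9.)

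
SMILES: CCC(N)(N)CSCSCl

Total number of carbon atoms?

The symbol for carbon appears 5 times in the SMILES. (Cl is a single chlorine, not C + l.)

5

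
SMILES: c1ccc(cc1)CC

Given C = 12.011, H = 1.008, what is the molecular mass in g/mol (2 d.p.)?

106.17

Molecular formula: C8H10.
M = 8×12.011 + 10×1.008 = 106.17 g/mol.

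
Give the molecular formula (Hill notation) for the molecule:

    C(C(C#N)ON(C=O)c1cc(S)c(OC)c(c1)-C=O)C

Heavy atoms from the SMILES: 13 C, 2 N, 4 O, 1 S.
Implicit hydrogens by atom environment:
  4 × C (aromatic): no H
  4 × O: no H
  3 × C: 1 H each → 3
  2 × C: 3 H each → 6
  2 × C (aromatic): 1 H each → 2
  2 × N: no H
  1 × C: 2 H
  1 × C: no H
  1 × S: 1 H
  Total hydrogens = 14.
Molecular formula: C13H14N2O4S

C13H14N2O4S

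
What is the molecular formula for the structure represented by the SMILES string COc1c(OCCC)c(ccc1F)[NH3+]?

Heavy atoms from the SMILES: 10 C, 1 F, 1 N, 2 O.
Implicit hydrogens by atom environment:
  4 × C (aromatic): no H
  2 × C: 3 H each → 6
  2 × C: 2 H each → 4
  2 × C (aromatic): 1 H each → 2
  2 × O: no H
  1 × F: no H
  1 × N (charge +1): 3 H
  Total hydrogens = 15.
Net charge +1.
Molecular formula: C10H15FNO2+

C10H15FNO2+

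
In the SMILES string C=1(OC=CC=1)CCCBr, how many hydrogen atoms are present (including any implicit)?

9

Hydrogens are implicit in SMILES; fill each atom to its normal valence:
  3 × C: 2 H each → 6
  3 × C (aromatic): 1 H each → 3
  1 × Br: no H
  1 × C (aromatic): no H
  1 × O (aromatic): no H
  Total hydrogens = 9.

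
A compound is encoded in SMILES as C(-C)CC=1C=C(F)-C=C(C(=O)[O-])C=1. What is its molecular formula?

C10H10FO2-

Heavy atoms from the SMILES: 10 C, 1 F, 2 O.
Implicit hydrogens by atom environment:
  3 × C (aromatic): 1 H each → 3
  3 × C (aromatic): no H
  2 × C: 2 H each → 4
  1 × C: 3 H
  1 × C: no H
  1 × F: no H
  1 × O: no H
  1 × O (charge -1): no H
  Total hydrogens = 10.
Net charge -1.
Molecular formula: C10H10FO2-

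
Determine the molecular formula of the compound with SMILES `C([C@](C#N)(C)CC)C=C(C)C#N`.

C10H14N2

Heavy atoms from the SMILES: 10 C, 2 N.
Implicit hydrogens by atom environment:
  4 × C: no H
  3 × C: 3 H each → 9
  2 × C: 2 H each → 4
  2 × N: no H
  1 × C: 1 H
  Total hydrogens = 14.
Molecular formula: C10H14N2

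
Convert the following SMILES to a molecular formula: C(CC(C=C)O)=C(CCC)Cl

C9H15ClO

Heavy atoms from the SMILES: 9 C, 1 Cl, 1 O.
Implicit hydrogens by atom environment:
  4 × C: 2 H each → 8
  3 × C: 1 H each → 3
  1 × C: 3 H
  1 × C: no H
  1 × Cl: no H
  1 × O: 1 H
  Total hydrogens = 15.
Molecular formula: C9H15ClO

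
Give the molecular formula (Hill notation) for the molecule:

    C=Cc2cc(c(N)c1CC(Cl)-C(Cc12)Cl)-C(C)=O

C14H15Cl2NO

Heavy atoms from the SMILES: 14 C, 2 Cl, 1 N, 1 O.
Implicit hydrogens by atom environment:
  5 × C (aromatic): no H
  3 × C: 2 H each → 6
  3 × C: 1 H each → 3
  2 × Cl: no H
  1 × C: 3 H
  1 × C (aromatic): 1 H
  1 × C: no H
  1 × N: 2 H
  1 × O: no H
  Total hydrogens = 15.
Molecular formula: C14H15Cl2NO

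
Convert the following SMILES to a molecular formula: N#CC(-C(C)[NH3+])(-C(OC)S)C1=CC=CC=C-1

Heavy atoms from the SMILES: 12 C, 2 N, 1 O, 1 S.
Implicit hydrogens by atom environment:
  5 × C (aromatic): 1 H each → 5
  2 × C: 3 H each → 6
  2 × C: 1 H each → 2
  2 × C: no H
  1 × C (aromatic): no H
  1 × N (charge +1): 3 H
  1 × N: no H
  1 × O: no H
  1 × S: 1 H
  Total hydrogens = 17.
Net charge +1.
Molecular formula: C12H17N2OS+

C12H17N2OS+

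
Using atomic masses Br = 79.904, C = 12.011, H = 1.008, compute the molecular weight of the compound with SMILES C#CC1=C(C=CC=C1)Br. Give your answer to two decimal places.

181.03

Molecular formula: C8H5Br.
M = 1×79.904 + 8×12.011 + 5×1.008 = 181.03 g/mol.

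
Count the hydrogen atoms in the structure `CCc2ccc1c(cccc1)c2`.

12

Hydrogens are implicit in SMILES; fill each atom to its normal valence:
  7 × C (aromatic): 1 H each → 7
  3 × C (aromatic): no H
  1 × C: 3 H
  1 × C: 2 H
  Total hydrogens = 12.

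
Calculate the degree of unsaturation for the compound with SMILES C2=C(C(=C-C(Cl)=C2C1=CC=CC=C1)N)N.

Molecular formula from the SMILES: C12H11ClN2.
DoU = (2C + 2 + N − H − X)/2 = (2·12 + 2 + 2 − 11 − 1)/2 = 16/2 = 8.
(Structurally: 2 ring(s) + 6 π bond(s) = 8.)

8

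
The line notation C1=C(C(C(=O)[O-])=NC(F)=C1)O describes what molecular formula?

Heavy atoms from the SMILES: 6 C, 1 F, 1 N, 3 O.
Implicit hydrogens by atom environment:
  3 × C (aromatic): no H
  2 × C (aromatic): 1 H each → 2
  1 × C: no H
  1 × F: no H
  1 × N (aromatic): no H
  1 × O: 1 H
  1 × O: no H
  1 × O (charge -1): no H
  Total hydrogens = 3.
Net charge -1.
Molecular formula: C6H3FNO3-

C6H3FNO3-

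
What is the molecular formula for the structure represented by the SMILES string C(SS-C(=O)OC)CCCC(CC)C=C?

Heavy atoms from the SMILES: 11 C, 2 O, 2 S.
Implicit hydrogens by atom environment:
  6 × C: 2 H each → 12
  2 × C: 3 H each → 6
  2 × C: 1 H each → 2
  2 × O: no H
  2 × S: no H
  1 × C: no H
  Total hydrogens = 20.
Molecular formula: C11H20O2S2

C11H20O2S2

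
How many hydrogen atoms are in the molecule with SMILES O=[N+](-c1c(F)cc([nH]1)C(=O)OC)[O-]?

Hydrogens are implicit in SMILES; fill each atom to its normal valence:
  3 × C (aromatic): no H
  3 × O: no H
  1 × C: 3 H
  1 × C (aromatic): 1 H
  1 × C: no H
  1 × F: no H
  1 × N (aromatic): 1 H
  1 × N (charge +1): no H
  1 × O (charge -1): no H
  Total hydrogens = 5.

5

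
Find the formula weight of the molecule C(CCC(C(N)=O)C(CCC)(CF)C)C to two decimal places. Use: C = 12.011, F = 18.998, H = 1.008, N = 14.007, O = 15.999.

217.33

Molecular formula: C12H24FNO.
M = 12×12.011 + 1×18.998 + 24×1.008 + 1×14.007 + 1×15.999 = 217.33 g/mol.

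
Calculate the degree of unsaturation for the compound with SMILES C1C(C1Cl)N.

1

Molecular formula from the SMILES: C3H6ClN.
DoU = (2C + 2 + N − H − X)/2 = (2·3 + 2 + 1 − 6 − 1)/2 = 2/2 = 1.
(Structurally: 1 ring(s) + 0 π bond(s) = 1.)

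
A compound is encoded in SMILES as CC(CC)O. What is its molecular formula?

C4H10O

Heavy atoms from the SMILES: 4 C, 1 O.
Implicit hydrogens by atom environment:
  2 × C: 3 H each → 6
  1 × C: 2 H
  1 × C: 1 H
  1 × O: 1 H
  Total hydrogens = 10.
Molecular formula: C4H10O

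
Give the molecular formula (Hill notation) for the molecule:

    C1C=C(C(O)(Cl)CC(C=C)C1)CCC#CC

C14H19ClO

Heavy atoms from the SMILES: 14 C, 1 Cl, 1 O.
Implicit hydrogens by atom environment:
  6 × C: 2 H each → 12
  4 × C: no H
  3 × C: 1 H each → 3
  1 × C: 3 H
  1 × Cl: no H
  1 × O: 1 H
  Total hydrogens = 19.
Molecular formula: C14H19ClO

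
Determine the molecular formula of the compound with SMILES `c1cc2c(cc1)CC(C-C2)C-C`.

C12H16

Heavy atoms from the SMILES: 12 C.
Implicit hydrogens by atom environment:
  4 × C: 2 H each → 8
  4 × C (aromatic): 1 H each → 4
  2 × C (aromatic): no H
  1 × C: 3 H
  1 × C: 1 H
  Total hydrogens = 16.
Molecular formula: C12H16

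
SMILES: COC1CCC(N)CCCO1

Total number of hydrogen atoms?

17

Hydrogens are implicit in SMILES; fill each atom to its normal valence:
  5 × C: 2 H each → 10
  2 × C: 1 H each → 2
  2 × O: no H
  1 × C: 3 H
  1 × N: 2 H
  Total hydrogens = 17.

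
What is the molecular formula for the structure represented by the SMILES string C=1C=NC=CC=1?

Heavy atoms from the SMILES: 5 C, 1 N.
Implicit hydrogens by atom environment:
  5 × C (aromatic): 1 H each → 5
  1 × N (aromatic): no H
  Total hydrogens = 5.
Molecular formula: C5H5N

C5H5N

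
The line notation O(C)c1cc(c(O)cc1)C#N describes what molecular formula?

C8H7NO2

Heavy atoms from the SMILES: 8 C, 1 N, 2 O.
Implicit hydrogens by atom environment:
  3 × C (aromatic): 1 H each → 3
  3 × C (aromatic): no H
  1 × C: 3 H
  1 × C: no H
  1 × N: no H
  1 × O: 1 H
  1 × O: no H
  Total hydrogens = 7.
Molecular formula: C8H7NO2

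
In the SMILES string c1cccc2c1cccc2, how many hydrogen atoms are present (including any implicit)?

8

Hydrogens are implicit in SMILES; fill each atom to its normal valence:
  8 × C (aromatic): 1 H each → 8
  2 × C (aromatic): no H
  Total hydrogens = 8.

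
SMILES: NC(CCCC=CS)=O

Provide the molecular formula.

Heavy atoms from the SMILES: 6 C, 1 N, 1 O, 1 S.
Implicit hydrogens by atom environment:
  3 × C: 2 H each → 6
  2 × C: 1 H each → 2
  1 × C: no H
  1 × N: 2 H
  1 × O: no H
  1 × S: 1 H
  Total hydrogens = 11.
Molecular formula: C6H11NOS

C6H11NOS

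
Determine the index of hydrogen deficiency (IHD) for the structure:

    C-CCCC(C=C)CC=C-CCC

Molecular formula from the SMILES: C13H24.
DoU = (2C + 2 + N − H − X)/2 = (2·13 + 2 + 0 − 24 − 0)/2 = 4/2 = 2.
(Structurally: 0 ring(s) + 2 π bond(s) = 2.)

2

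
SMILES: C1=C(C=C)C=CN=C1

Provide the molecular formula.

Heavy atoms from the SMILES: 7 C, 1 N.
Implicit hydrogens by atom environment:
  4 × C (aromatic): 1 H each → 4
  1 × C: 2 H
  1 × C: 1 H
  1 × C (aromatic): no H
  1 × N (aromatic): no H
  Total hydrogens = 7.
Molecular formula: C7H7N

C7H7N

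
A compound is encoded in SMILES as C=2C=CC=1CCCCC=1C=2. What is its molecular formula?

Heavy atoms from the SMILES: 10 C.
Implicit hydrogens by atom environment:
  4 × C: 2 H each → 8
  4 × C (aromatic): 1 H each → 4
  2 × C (aromatic): no H
  Total hydrogens = 12.
Molecular formula: C10H12

C10H12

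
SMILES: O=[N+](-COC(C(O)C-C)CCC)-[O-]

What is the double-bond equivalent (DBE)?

Molecular formula from the SMILES: C8H17NO4.
DoU = (2C + 2 + N − H − X)/2 = (2·8 + 2 + 1 − 17 − 0)/2 = 2/2 = 1.
(Structurally: 0 ring(s) + 1 π bond(s) = 1.)

1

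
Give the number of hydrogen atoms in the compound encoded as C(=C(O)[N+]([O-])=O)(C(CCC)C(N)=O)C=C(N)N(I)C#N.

Hydrogens are implicit in SMILES; fill each atom to its normal valence:
  5 × C: no H
  2 × C: 2 H each → 4
  2 × C: 1 H each → 2
  2 × N: 2 H each → 4
  2 × N: no H
  2 × O: no H
  1 × C: 3 H
  1 × I: no H
  1 × N (charge +1): no H
  1 × O: 1 H
  1 × O (charge -1): no H
  Total hydrogens = 14.

14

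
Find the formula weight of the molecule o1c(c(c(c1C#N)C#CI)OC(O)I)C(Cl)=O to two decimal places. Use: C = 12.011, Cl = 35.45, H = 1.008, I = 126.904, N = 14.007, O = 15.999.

477.38

Molecular formula: C9H2ClI2NO4.
M = 9×12.011 + 1×35.45 + 2×1.008 + 2×126.904 + 1×14.007 + 4×15.999 = 477.38 g/mol.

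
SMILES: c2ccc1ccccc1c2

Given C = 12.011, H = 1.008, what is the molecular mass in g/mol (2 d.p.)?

128.17

Molecular formula: C10H8.
M = 10×12.011 + 8×1.008 = 128.17 g/mol.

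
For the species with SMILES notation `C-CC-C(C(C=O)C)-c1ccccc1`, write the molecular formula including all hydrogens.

C13H18O

Heavy atoms from the SMILES: 13 C, 1 O.
Implicit hydrogens by atom environment:
  5 × C (aromatic): 1 H each → 5
  3 × C: 1 H each → 3
  2 × C: 3 H each → 6
  2 × C: 2 H each → 4
  1 × C (aromatic): no H
  1 × O: no H
  Total hydrogens = 18.
Molecular formula: C13H18O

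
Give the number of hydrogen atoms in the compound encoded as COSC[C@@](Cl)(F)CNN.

Hydrogens are implicit in SMILES; fill each atom to its normal valence:
  2 × C: 2 H each → 4
  1 × C: 3 H
  1 × C: no H
  1 × Cl: no H
  1 × F: no H
  1 × N: 2 H
  1 × N: 1 H
  1 × O: no H
  1 × S: no H
  Total hydrogens = 10.

10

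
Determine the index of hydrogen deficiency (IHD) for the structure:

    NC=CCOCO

1

Molecular formula from the SMILES: C4H9NO2.
DoU = (2C + 2 + N − H − X)/2 = (2·4 + 2 + 1 − 9 − 0)/2 = 2/2 = 1.
(Structurally: 0 ring(s) + 1 π bond(s) = 1.)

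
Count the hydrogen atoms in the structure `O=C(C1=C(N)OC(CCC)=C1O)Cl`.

Hydrogens are implicit in SMILES; fill each atom to its normal valence:
  4 × C (aromatic): no H
  2 × C: 2 H each → 4
  1 × C: 3 H
  1 × C: no H
  1 × Cl: no H
  1 × N: 2 H
  1 × O: 1 H
  1 × O (aromatic): no H
  1 × O: no H
  Total hydrogens = 10.

10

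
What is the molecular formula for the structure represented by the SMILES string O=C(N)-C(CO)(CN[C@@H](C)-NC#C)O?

Heavy atoms from the SMILES: 8 C, 3 N, 3 O.
Implicit hydrogens by atom environment:
  3 × C: no H
  2 × C: 2 H each → 4
  2 × C: 1 H each → 2
  2 × N: 1 H each → 2
  2 × O: 1 H each → 2
  1 × C: 3 H
  1 × N: 2 H
  1 × O: no H
  Total hydrogens = 15.
Molecular formula: C8H15N3O3

C8H15N3O3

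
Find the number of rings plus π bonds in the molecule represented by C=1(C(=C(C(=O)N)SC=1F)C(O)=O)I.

5

Molecular formula from the SMILES: C6H3FINO3S.
DoU = (2C + 2 + N − H − X)/2 = (2·6 + 2 + 1 − 3 − 2)/2 = 10/2 = 5.
(Structurally: 1 ring(s) + 4 π bond(s) = 5.)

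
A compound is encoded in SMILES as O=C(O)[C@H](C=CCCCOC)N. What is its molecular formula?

Heavy atoms from the SMILES: 8 C, 1 N, 3 O.
Implicit hydrogens by atom environment:
  3 × C: 2 H each → 6
  3 × C: 1 H each → 3
  2 × O: no H
  1 × C: 3 H
  1 × C: no H
  1 × N: 2 H
  1 × O: 1 H
  Total hydrogens = 15.
Molecular formula: C8H15NO3

C8H15NO3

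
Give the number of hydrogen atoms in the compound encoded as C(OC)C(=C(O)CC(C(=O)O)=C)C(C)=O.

14

Hydrogens are implicit in SMILES; fill each atom to its normal valence:
  5 × C: no H
  3 × C: 2 H each → 6
  3 × O: no H
  2 × C: 3 H each → 6
  2 × O: 1 H each → 2
  Total hydrogens = 14.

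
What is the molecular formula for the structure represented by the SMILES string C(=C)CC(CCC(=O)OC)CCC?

C11H20O2

Heavy atoms from the SMILES: 11 C, 2 O.
Implicit hydrogens by atom environment:
  6 × C: 2 H each → 12
  2 × C: 3 H each → 6
  2 × C: 1 H each → 2
  2 × O: no H
  1 × C: no H
  Total hydrogens = 20.
Molecular formula: C11H20O2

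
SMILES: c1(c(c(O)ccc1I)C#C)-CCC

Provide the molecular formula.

Heavy atoms from the SMILES: 11 C, 1 I, 1 O.
Implicit hydrogens by atom environment:
  4 × C (aromatic): no H
  2 × C: 2 H each → 4
  2 × C (aromatic): 1 H each → 2
  1 × C: 3 H
  1 × C: 1 H
  1 × C: no H
  1 × I: no H
  1 × O: 1 H
  Total hydrogens = 11.
Molecular formula: C11H11IO

C11H11IO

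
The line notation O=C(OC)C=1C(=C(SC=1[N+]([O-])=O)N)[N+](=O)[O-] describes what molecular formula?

C6H5N3O6S

Heavy atoms from the SMILES: 6 C, 3 N, 6 O, 1 S.
Implicit hydrogens by atom environment:
  4 × C (aromatic): no H
  4 × O: no H
  2 × N (charge +1): no H
  2 × O (charge -1): no H
  1 × C: 3 H
  1 × C: no H
  1 × N: 2 H
  1 × S (aromatic): no H
  Total hydrogens = 5.
Molecular formula: C6H5N3O6S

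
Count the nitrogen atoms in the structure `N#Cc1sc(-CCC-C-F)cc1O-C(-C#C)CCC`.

The symbol for nitrogen appears 1 time in the SMILES.

1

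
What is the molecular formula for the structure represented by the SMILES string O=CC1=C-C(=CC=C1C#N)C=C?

C10H7NO

Heavy atoms from the SMILES: 10 C, 1 N, 1 O.
Implicit hydrogens by atom environment:
  3 × C (aromatic): 1 H each → 3
  3 × C (aromatic): no H
  2 × C: 1 H each → 2
  1 × C: 2 H
  1 × C: no H
  1 × N: no H
  1 × O: no H
  Total hydrogens = 7.
Molecular formula: C10H7NO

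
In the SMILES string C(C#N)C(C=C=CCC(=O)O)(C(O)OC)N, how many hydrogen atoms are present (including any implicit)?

Hydrogens are implicit in SMILES; fill each atom to its normal valence:
  4 × C: no H
  3 × C: 1 H each → 3
  2 × C: 2 H each → 4
  2 × O: 1 H each → 2
  2 × O: no H
  1 × C: 3 H
  1 × N: 2 H
  1 × N: no H
  Total hydrogens = 14.

14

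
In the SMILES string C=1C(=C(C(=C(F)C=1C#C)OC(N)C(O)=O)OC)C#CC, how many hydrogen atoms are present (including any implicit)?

12

Hydrogens are implicit in SMILES; fill each atom to its normal valence:
  5 × C (aromatic): no H
  4 × C: no H
  3 × O: no H
  2 × C: 3 H each → 6
  2 × C: 1 H each → 2
  1 × C (aromatic): 1 H
  1 × F: no H
  1 × N: 2 H
  1 × O: 1 H
  Total hydrogens = 12.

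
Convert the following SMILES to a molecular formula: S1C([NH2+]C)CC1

C4H10NS+

Heavy atoms from the SMILES: 4 C, 1 N, 1 S.
Implicit hydrogens by atom environment:
  2 × C: 2 H each → 4
  1 × C: 3 H
  1 × C: 1 H
  1 × N (charge +1): 2 H
  1 × S: no H
  Total hydrogens = 10.
Net charge +1.
Molecular formula: C4H10NS+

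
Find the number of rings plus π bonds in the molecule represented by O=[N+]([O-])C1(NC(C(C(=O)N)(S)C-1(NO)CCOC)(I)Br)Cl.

Molecular formula from the SMILES: C8H13BrClIN4O5S.
DoU = (2C + 2 + N − H − X)/2 = (2·8 + 2 + 4 − 13 − 3)/2 = 6/2 = 3.
(Structurally: 1 ring(s) + 2 π bond(s) = 3.)

3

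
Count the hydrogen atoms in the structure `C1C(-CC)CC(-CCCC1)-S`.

Hydrogens are implicit in SMILES; fill each atom to its normal valence:
  7 × C: 2 H each → 14
  2 × C: 1 H each → 2
  1 × C: 3 H
  1 × S: 1 H
  Total hydrogens = 20.

20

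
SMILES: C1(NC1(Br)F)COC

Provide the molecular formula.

Heavy atoms from the SMILES: 1 Br, 4 C, 1 F, 1 N, 1 O.
Implicit hydrogens by atom environment:
  1 × Br: no H
  1 × C: 3 H
  1 × C: 2 H
  1 × C: 1 H
  1 × C: no H
  1 × F: no H
  1 × N: 1 H
  1 × O: no H
  Total hydrogens = 7.
Molecular formula: C4H7BrFNO

C4H7BrFNO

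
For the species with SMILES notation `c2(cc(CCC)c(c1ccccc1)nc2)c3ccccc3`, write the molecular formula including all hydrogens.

C20H19N

Heavy atoms from the SMILES: 20 C, 1 N.
Implicit hydrogens by atom environment:
  12 × C (aromatic): 1 H each → 12
  5 × C (aromatic): no H
  2 × C: 2 H each → 4
  1 × C: 3 H
  1 × N (aromatic): no H
  Total hydrogens = 19.
Molecular formula: C20H19N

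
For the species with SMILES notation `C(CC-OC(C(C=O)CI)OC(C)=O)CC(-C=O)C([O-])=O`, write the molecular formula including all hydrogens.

C13H18IO7-

Heavy atoms from the SMILES: 13 C, 1 I, 7 O.
Implicit hydrogens by atom environment:
  6 × O: no H
  5 × C: 2 H each → 10
  5 × C: 1 H each → 5
  2 × C: no H
  1 × C: 3 H
  1 × I: no H
  1 × O (charge -1): no H
  Total hydrogens = 18.
Net charge -1.
Molecular formula: C13H18IO7-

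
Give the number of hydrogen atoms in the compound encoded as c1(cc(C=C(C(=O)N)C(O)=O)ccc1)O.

Hydrogens are implicit in SMILES; fill each atom to its normal valence:
  4 × C (aromatic): 1 H each → 4
  3 × C: no H
  2 × C (aromatic): no H
  2 × O: 1 H each → 2
  2 × O: no H
  1 × C: 1 H
  1 × N: 2 H
  Total hydrogens = 9.

9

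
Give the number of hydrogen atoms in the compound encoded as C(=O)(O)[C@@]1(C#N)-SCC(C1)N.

8

Hydrogens are implicit in SMILES; fill each atom to its normal valence:
  3 × C: no H
  2 × C: 2 H each → 4
  1 × C: 1 H
  1 × N: 2 H
  1 × N: no H
  1 × O: 1 H
  1 × O: no H
  1 × S: no H
  Total hydrogens = 8.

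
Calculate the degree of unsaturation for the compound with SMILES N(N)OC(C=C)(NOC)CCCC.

1

Molecular formula from the SMILES: C8H19N3O2.
DoU = (2C + 2 + N − H − X)/2 = (2·8 + 2 + 3 − 19 − 0)/2 = 2/2 = 1.
(Structurally: 0 ring(s) + 1 π bond(s) = 1.)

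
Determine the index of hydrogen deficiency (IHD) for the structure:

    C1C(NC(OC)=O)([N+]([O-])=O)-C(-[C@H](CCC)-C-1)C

3

Molecular formula from the SMILES: C11H20N2O4.
DoU = (2C + 2 + N − H − X)/2 = (2·11 + 2 + 2 − 20 − 0)/2 = 6/2 = 3.
(Structurally: 1 ring(s) + 2 π bond(s) = 3.)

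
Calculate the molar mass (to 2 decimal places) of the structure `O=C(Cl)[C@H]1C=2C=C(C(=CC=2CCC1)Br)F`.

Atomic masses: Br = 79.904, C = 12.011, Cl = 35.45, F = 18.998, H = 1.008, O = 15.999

Molecular formula: C11H9BrClFO.
M = 1×79.904 + 11×12.011 + 1×35.45 + 1×18.998 + 9×1.008 + 1×15.999 = 291.54 g/mol.

291.54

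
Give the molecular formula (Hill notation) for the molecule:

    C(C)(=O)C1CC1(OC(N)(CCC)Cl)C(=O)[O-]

C10H15ClNO4-

Heavy atoms from the SMILES: 10 C, 1 Cl, 1 N, 4 O.
Implicit hydrogens by atom environment:
  4 × C: no H
  3 × C: 2 H each → 6
  3 × O: no H
  2 × C: 3 H each → 6
  1 × C: 1 H
  1 × Cl: no H
  1 × N: 2 H
  1 × O (charge -1): no H
  Total hydrogens = 15.
Net charge -1.
Molecular formula: C10H15ClNO4-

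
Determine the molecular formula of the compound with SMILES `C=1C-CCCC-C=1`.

Heavy atoms from the SMILES: 7 C.
Implicit hydrogens by atom environment:
  5 × C: 2 H each → 10
  2 × C: 1 H each → 2
  Total hydrogens = 12.
Molecular formula: C7H12

C7H12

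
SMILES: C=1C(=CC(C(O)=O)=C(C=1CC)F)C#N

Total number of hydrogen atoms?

8

Hydrogens are implicit in SMILES; fill each atom to its normal valence:
  4 × C (aromatic): no H
  2 × C (aromatic): 1 H each → 2
  2 × C: no H
  1 × C: 3 H
  1 × C: 2 H
  1 × F: no H
  1 × N: no H
  1 × O: 1 H
  1 × O: no H
  Total hydrogens = 8.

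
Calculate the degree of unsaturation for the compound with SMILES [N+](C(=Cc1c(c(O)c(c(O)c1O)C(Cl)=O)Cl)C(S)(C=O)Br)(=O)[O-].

8

Molecular formula from the SMILES: C11H6BrCl2NO7S.
DoU = (2C + 2 + N − H − X)/2 = (2·11 + 2 + 1 − 6 − 3)/2 = 16/2 = 8.
(Structurally: 1 ring(s) + 7 π bond(s) = 8.)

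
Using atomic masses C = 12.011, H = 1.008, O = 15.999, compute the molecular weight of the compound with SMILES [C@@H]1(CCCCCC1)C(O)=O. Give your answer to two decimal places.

Molecular formula: C8H14O2.
M = 8×12.011 + 14×1.008 + 2×15.999 = 142.20 g/mol.

142.20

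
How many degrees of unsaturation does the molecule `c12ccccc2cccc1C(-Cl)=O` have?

Molecular formula from the SMILES: C11H7ClO.
DoU = (2C + 2 + N − H − X)/2 = (2·11 + 2 + 0 − 7 − 1)/2 = 16/2 = 8.
(Structurally: 2 ring(s) + 6 π bond(s) = 8.)

8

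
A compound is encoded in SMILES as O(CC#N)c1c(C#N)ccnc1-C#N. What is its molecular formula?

Heavy atoms from the SMILES: 9 C, 4 N, 1 O.
Implicit hydrogens by atom environment:
  3 × C (aromatic): no H
  3 × C: no H
  3 × N: no H
  2 × C (aromatic): 1 H each → 2
  1 × C: 2 H
  1 × N (aromatic): no H
  1 × O: no H
  Total hydrogens = 4.
Molecular formula: C9H4N4O

C9H4N4O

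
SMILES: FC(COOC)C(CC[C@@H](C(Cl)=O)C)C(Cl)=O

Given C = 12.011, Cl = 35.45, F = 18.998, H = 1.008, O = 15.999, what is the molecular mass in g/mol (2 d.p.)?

Molecular formula: C10H15Cl2FO4.
M = 10×12.011 + 2×35.45 + 1×18.998 + 15×1.008 + 4×15.999 = 289.12 g/mol.

289.12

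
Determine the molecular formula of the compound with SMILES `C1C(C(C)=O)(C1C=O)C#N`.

Heavy atoms from the SMILES: 7 C, 1 N, 2 O.
Implicit hydrogens by atom environment:
  3 × C: no H
  2 × C: 1 H each → 2
  2 × O: no H
  1 × C: 3 H
  1 × C: 2 H
  1 × N: no H
  Total hydrogens = 7.
Molecular formula: C7H7NO2

C7H7NO2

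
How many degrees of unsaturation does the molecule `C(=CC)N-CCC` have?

1

Molecular formula from the SMILES: C6H13N.
DoU = (2C + 2 + N − H − X)/2 = (2·6 + 2 + 1 − 13 − 0)/2 = 2/2 = 1.
(Structurally: 0 ring(s) + 1 π bond(s) = 1.)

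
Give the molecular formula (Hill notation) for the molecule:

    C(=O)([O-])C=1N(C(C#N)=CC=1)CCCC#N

Heavy atoms from the SMILES: 10 C, 3 N, 2 O.
Implicit hydrogens by atom environment:
  3 × C: 2 H each → 6
  3 × C: no H
  2 × C (aromatic): 1 H each → 2
  2 × C (aromatic): no H
  2 × N: no H
  1 × N (aromatic): no H
  1 × O: no H
  1 × O (charge -1): no H
  Total hydrogens = 8.
Net charge -1.
Molecular formula: C10H8N3O2-

C10H8N3O2-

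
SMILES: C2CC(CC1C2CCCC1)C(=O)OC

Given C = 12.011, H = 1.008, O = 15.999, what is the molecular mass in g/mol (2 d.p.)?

Molecular formula: C12H20O2.
M = 12×12.011 + 20×1.008 + 2×15.999 = 196.29 g/mol.

196.29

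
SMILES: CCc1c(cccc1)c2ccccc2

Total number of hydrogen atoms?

Hydrogens are implicit in SMILES; fill each atom to its normal valence:
  9 × C (aromatic): 1 H each → 9
  3 × C (aromatic): no H
  1 × C: 3 H
  1 × C: 2 H
  Total hydrogens = 14.

14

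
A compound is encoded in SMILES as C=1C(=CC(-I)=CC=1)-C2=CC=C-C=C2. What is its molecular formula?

C12H9I

Heavy atoms from the SMILES: 12 C, 1 I.
Implicit hydrogens by atom environment:
  9 × C (aromatic): 1 H each → 9
  3 × C (aromatic): no H
  1 × I: no H
  Total hydrogens = 9.
Molecular formula: C12H9I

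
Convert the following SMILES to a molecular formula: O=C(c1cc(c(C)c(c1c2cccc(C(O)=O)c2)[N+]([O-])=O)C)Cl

Heavy atoms from the SMILES: 16 C, 1 Cl, 1 N, 5 O.
Implicit hydrogens by atom environment:
  7 × C (aromatic): no H
  5 × C (aromatic): 1 H each → 5
  3 × O: no H
  2 × C: 3 H each → 6
  2 × C: no H
  1 × Cl: no H
  1 × N (charge +1): no H
  1 × O: 1 H
  1 × O (charge -1): no H
  Total hydrogens = 12.
Molecular formula: C16H12ClNO5

C16H12ClNO5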